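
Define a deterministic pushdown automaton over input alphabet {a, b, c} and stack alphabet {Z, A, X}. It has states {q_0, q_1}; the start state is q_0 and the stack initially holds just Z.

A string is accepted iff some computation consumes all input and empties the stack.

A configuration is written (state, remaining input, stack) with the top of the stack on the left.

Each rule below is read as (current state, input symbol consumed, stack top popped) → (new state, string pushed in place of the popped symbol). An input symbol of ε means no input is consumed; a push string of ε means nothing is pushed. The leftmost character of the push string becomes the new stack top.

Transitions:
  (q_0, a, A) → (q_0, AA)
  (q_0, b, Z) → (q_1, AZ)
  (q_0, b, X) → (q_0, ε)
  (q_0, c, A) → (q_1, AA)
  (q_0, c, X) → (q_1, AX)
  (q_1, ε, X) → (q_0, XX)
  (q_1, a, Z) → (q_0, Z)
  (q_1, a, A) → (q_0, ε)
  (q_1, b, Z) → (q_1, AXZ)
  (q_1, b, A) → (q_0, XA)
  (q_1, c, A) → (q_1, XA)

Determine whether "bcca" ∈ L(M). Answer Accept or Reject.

Reject

(q_0, bcca, Z)
  read b, top Z: go to q_1, push AZ → (q_1, cca, AZ)
  read c, top A: go to q_1, push XA → (q_1, ca, XAZ)
  ε-move, top X: go to q_0, push XX → (q_0, ca, XXAZ)
  read c, top X: go to q_1, push AX → (q_1, a, AXXAZ)
  read a, top A: go to q_0, push ε → (q_0, ε, XXAZ)
All input consumed; stack is XXAZ, not empty, and no further ε-move applies.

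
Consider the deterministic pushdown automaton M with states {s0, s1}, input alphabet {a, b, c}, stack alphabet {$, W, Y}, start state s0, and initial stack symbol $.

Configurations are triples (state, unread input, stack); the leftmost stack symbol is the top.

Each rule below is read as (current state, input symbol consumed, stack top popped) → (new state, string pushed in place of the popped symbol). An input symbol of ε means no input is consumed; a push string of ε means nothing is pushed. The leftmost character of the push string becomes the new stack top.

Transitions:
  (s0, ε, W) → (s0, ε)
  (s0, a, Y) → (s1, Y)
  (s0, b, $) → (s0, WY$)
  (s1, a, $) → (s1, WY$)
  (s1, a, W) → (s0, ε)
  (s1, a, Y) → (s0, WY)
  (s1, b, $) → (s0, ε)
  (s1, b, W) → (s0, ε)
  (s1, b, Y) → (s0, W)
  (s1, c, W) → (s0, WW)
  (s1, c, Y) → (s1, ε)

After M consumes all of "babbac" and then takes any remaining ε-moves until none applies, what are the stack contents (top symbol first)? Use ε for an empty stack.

$

(s0, babbac, $)
  read b, top $: go to s0, push WY$ → (s0, abbac, WY$)
  ε-move, top W: go to s0, push ε → (s0, abbac, Y$)
  read a, top Y: go to s1, push Y → (s1, bbac, Y$)
  read b, top Y: go to s0, push W → (s0, bac, W$)
  ε-move, top W: go to s0, push ε → (s0, bac, $)
  read b, top $: go to s0, push WY$ → (s0, ac, WY$)
  ε-move, top W: go to s0, push ε → (s0, ac, Y$)
  read a, top Y: go to s1, push Y → (s1, c, Y$)
  read c, top Y: go to s1, push ε → (s1, ε, $)
All input consumed in state s1 with stack $.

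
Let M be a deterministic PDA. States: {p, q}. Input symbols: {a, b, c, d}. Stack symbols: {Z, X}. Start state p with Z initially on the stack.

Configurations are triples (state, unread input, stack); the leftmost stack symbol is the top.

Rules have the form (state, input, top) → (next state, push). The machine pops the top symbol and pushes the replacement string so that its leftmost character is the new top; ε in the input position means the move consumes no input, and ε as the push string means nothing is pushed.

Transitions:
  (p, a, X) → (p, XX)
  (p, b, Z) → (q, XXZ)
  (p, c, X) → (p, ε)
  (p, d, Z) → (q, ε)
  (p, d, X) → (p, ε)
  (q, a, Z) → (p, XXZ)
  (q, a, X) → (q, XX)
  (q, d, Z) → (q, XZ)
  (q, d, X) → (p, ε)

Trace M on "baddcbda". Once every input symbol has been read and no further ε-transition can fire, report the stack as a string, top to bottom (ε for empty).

XXZ

(p, baddcbda, Z) ⊢ (q, addcbda, XXZ) ⊢ (q, ddcbda, XXXZ) ⊢ (p, dcbda, XXZ) ⊢ (p, cbda, XZ) ⊢ (p, bda, Z) ⊢ (q, da, XXZ) ⊢ (p, a, XZ) ⊢ (p, ε, XXZ)
All input consumed in state p with stack XXZ.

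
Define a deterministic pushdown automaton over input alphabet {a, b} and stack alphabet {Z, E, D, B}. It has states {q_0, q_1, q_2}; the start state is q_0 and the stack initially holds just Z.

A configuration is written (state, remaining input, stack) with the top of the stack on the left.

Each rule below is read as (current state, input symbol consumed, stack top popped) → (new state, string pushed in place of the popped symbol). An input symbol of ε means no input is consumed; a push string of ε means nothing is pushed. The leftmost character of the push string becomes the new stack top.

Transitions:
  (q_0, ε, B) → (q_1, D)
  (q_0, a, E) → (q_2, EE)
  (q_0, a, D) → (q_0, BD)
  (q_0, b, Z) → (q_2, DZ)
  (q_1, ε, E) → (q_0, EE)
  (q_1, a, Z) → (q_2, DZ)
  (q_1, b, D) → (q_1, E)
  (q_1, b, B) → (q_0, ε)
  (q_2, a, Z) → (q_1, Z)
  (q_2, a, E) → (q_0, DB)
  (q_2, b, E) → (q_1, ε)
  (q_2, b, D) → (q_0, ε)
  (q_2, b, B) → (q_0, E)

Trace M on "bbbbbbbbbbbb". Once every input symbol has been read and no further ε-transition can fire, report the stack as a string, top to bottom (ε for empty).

(q_0, bbbbbbbbbbbb, Z) ⊢ (q_2, bbbbbbbbbbb, DZ) ⊢ (q_0, bbbbbbbbbb, Z) ⊢ (q_2, bbbbbbbbb, DZ) ⊢ (q_0, bbbbbbbb, Z) ⊢ (q_2, bbbbbbb, DZ) ⊢ (q_0, bbbbbb, Z) ⊢ (q_2, bbbbb, DZ) ⊢ (q_0, bbbb, Z) ⊢ (q_2, bbb, DZ) ⊢ (q_0, bb, Z) ⊢ (q_2, b, DZ) ⊢ (q_0, ε, Z)
All input consumed in state q_0 with stack Z.

Z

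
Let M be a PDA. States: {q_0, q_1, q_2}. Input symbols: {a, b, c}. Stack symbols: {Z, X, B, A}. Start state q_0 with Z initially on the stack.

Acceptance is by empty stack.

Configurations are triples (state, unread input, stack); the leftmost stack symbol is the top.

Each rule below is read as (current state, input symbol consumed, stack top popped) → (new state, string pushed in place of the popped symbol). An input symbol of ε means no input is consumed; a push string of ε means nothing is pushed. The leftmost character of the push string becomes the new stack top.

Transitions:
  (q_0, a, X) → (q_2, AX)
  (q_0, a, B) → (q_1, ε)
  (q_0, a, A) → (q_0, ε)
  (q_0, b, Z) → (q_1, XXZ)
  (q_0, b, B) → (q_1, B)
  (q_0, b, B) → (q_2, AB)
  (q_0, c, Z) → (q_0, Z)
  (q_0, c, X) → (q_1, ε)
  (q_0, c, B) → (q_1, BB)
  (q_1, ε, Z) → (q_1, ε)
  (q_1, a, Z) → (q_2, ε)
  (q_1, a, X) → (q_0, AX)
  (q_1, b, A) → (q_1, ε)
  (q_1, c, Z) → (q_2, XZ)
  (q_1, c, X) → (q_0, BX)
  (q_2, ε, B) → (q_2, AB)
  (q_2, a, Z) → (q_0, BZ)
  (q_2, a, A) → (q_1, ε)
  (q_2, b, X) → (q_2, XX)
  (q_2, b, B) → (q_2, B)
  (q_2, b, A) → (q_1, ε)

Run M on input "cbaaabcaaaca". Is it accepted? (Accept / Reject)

Reject

No computation consumes all input and empties the stack.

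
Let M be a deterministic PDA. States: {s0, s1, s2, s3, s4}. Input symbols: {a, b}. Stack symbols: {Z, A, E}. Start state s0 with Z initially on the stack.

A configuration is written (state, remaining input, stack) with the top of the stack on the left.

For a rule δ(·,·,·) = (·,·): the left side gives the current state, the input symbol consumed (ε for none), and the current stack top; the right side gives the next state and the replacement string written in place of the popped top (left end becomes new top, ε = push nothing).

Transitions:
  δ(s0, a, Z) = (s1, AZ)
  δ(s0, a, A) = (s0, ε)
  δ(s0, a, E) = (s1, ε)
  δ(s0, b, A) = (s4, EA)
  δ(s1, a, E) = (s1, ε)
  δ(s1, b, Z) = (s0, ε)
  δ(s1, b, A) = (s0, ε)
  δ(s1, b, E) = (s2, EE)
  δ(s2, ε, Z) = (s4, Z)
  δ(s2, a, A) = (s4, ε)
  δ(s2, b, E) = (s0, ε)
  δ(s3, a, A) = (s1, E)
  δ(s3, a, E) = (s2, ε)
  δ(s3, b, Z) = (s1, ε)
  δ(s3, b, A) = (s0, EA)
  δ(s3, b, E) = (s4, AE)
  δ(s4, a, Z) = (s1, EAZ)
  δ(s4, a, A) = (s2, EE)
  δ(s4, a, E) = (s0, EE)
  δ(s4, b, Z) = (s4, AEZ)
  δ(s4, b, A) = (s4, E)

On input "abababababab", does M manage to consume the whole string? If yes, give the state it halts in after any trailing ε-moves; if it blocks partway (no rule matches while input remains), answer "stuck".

s0

(s0, abababababab, Z)
  read a, top Z: go to s1, push AZ → (s1, bababababab, AZ)
  read b, top A: go to s0, push ε → (s0, ababababab, Z)
  read a, top Z: go to s1, push AZ → (s1, babababab, AZ)
  read b, top A: go to s0, push ε → (s0, abababab, Z)
  read a, top Z: go to s1, push AZ → (s1, bababab, AZ)
  read b, top A: go to s0, push ε → (s0, ababab, Z)
  read a, top Z: go to s1, push AZ → (s1, babab, AZ)
  read b, top A: go to s0, push ε → (s0, abab, Z)
  read a, top Z: go to s1, push AZ → (s1, bab, AZ)
  read b, top A: go to s0, push ε → (s0, ab, Z)
  read a, top Z: go to s1, push AZ → (s1, b, AZ)
  read b, top A: go to s0, push ε → (s0, ε, Z)
All input consumed; M is in state s0.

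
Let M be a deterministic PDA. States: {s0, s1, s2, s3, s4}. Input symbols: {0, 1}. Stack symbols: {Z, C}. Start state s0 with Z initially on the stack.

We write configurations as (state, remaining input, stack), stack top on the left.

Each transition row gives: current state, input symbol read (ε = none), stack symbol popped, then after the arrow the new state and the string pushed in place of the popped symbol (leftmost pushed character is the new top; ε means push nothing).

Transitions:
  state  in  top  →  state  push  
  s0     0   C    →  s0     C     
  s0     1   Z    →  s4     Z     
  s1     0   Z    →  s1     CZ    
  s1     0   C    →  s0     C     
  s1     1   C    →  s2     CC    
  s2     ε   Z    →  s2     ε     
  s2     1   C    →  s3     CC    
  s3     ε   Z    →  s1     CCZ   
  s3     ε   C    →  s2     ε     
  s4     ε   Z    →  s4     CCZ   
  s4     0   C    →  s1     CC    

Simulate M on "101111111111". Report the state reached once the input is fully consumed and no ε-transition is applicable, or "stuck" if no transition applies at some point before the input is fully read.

s2

(s0, 101111111111, Z) ⊢ (s4, 01111111111, Z) ⊢ (s4, 01111111111, CCZ) ⊢ (s1, 1111111111, CCCZ) ⊢ (s2, 111111111, CCCCZ) ⊢ (s3, 11111111, CCCCCZ) ⊢ (s2, 11111111, CCCCZ) ⊢ (s3, 1111111, CCCCCZ) ⊢ (s2, 1111111, CCCCZ) ⊢ (s3, 111111, CCCCCZ) ⊢ (s2, 111111, CCCCZ) ⊢ (s3, 11111, CCCCCZ) ⊢ (s2, 11111, CCCCZ) ⊢ (s3, 1111, CCCCCZ) ⊢ (s2, 1111, CCCCZ) ⊢ (s3, 111, CCCCCZ) ⊢ (s2, 111, CCCCZ) ⊢ (s3, 11, CCCCCZ) ⊢ (s2, 11, CCCCZ) ⊢ (s3, 1, CCCCCZ) ⊢ (s2, 1, CCCCZ) ⊢ (s3, ε, CCCCCZ) ⊢ (s2, ε, CCCCZ)
All input consumed; M is in state s2.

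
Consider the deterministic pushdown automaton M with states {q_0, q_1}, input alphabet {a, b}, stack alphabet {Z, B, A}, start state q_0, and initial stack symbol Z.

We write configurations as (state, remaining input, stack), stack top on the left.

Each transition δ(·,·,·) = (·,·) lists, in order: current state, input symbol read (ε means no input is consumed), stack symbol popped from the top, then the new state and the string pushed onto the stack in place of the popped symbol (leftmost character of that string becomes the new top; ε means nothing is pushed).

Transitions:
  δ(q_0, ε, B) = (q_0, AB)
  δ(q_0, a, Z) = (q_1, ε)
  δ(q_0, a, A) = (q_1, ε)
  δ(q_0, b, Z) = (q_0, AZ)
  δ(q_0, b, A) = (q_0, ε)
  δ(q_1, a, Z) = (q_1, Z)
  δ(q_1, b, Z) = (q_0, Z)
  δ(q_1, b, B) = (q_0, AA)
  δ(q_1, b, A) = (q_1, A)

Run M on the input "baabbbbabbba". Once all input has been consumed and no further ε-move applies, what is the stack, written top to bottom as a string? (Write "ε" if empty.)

ε

(q_0, baabbbbabbba, Z)
  read b, top Z: go to q_0, push AZ → (q_0, aabbbbabbba, AZ)
  read a, top A: go to q_1, push ε → (q_1, abbbbabbba, Z)
  read a, top Z: go to q_1, push Z → (q_1, bbbbabbba, Z)
  read b, top Z: go to q_0, push Z → (q_0, bbbabbba, Z)
  read b, top Z: go to q_0, push AZ → (q_0, bbabbba, AZ)
  read b, top A: go to q_0, push ε → (q_0, babbba, Z)
  read b, top Z: go to q_0, push AZ → (q_0, abbba, AZ)
  read a, top A: go to q_1, push ε → (q_1, bbba, Z)
  read b, top Z: go to q_0, push Z → (q_0, bba, Z)
  read b, top Z: go to q_0, push AZ → (q_0, ba, AZ)
  read b, top A: go to q_0, push ε → (q_0, a, Z)
  read a, top Z: go to q_1, push ε → (q_1, ε, ε)
All input consumed in state q_1 with stack ε.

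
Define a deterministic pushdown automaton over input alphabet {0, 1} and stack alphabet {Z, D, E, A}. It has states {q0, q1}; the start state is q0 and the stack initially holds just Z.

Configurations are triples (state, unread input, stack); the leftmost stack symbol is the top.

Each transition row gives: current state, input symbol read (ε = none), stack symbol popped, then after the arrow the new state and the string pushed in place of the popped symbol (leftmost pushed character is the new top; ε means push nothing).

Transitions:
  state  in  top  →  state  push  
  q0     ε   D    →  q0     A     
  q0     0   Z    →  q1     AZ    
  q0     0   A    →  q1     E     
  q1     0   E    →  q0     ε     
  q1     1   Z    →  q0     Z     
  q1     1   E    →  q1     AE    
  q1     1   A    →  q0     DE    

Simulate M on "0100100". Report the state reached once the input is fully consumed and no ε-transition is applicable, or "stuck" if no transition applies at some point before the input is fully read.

stuck

(q0, 0100100, Z)
  read 0, top Z: go to q1, push AZ → (q1, 100100, AZ)
  read 1, top A: go to q0, push DE → (q0, 00100, DEZ)
  ε-move, top D: go to q0, push A → (q0, 00100, AEZ)
  read 0, top A: go to q1, push E → (q1, 0100, EEZ)
  read 0, top E: go to q0, push ε → (q0, 100, EZ)
No transition for (q0, 1, top E); M blocks with input 100 remaining.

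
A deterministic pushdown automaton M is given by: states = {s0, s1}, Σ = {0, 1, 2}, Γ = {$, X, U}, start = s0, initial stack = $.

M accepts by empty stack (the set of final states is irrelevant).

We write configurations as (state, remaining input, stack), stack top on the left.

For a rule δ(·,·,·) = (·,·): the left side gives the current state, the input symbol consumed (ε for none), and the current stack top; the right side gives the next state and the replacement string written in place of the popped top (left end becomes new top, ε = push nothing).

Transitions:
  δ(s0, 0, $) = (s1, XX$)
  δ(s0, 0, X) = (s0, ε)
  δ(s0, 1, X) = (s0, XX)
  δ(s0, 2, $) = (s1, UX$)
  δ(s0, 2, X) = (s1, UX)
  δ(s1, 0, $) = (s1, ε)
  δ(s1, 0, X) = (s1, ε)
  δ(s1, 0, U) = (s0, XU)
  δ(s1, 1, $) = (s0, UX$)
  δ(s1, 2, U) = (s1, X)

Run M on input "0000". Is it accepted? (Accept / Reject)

Accept

(s0, 0000, $)
  read 0, top $: go to s1, push XX$ → (s1, 000, XX$)
  read 0, top X: go to s1, push ε → (s1, 00, X$)
  read 0, top X: go to s1, push ε → (s1, 0, $)
  read 0, top $: go to s1, push ε → (s1, ε, ε)
All input consumed and the stack is empty.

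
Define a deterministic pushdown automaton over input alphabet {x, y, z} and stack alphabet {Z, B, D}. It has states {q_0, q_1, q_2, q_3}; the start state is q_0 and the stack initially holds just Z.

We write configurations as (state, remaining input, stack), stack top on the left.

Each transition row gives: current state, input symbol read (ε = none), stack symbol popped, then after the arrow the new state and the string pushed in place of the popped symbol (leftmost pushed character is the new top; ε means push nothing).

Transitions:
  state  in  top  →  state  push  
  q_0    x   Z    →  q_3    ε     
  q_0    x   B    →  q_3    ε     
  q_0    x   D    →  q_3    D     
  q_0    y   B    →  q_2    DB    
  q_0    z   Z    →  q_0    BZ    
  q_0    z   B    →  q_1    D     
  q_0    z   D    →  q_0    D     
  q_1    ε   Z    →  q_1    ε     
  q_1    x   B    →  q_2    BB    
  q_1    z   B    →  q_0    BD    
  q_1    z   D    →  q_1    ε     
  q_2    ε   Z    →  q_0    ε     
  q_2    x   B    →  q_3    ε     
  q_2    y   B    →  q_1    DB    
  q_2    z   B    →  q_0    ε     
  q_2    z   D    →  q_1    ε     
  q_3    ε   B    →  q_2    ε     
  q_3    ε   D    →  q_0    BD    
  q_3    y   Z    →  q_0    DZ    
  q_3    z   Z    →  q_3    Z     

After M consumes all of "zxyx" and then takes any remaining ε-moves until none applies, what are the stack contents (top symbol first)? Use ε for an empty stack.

(q_0, zxyx, Z)
  read z, top Z: go to q_0, push BZ → (q_0, xyx, BZ)
  read x, top B: go to q_3, push ε → (q_3, yx, Z)
  read y, top Z: go to q_0, push DZ → (q_0, x, DZ)
  read x, top D: go to q_3, push D → (q_3, ε, DZ)
  ε-move, top D: go to q_0, push BD → (q_0, ε, BDZ)
All input consumed in state q_0 with stack BDZ.

BDZ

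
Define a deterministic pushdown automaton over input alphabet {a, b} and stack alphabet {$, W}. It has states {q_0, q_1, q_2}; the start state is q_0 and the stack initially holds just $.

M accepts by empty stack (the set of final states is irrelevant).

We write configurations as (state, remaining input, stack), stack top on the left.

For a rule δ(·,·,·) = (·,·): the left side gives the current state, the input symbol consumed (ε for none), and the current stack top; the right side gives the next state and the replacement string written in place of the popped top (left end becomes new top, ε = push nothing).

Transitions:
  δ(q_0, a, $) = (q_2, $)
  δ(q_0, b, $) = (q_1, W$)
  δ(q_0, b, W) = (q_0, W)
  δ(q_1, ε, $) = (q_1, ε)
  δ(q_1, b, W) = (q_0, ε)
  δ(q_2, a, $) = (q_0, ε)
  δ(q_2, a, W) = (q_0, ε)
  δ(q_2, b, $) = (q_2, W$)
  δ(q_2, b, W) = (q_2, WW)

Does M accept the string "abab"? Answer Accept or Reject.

Reject

(q_0, abab, $)
  read a, top $: go to q_2, push $ → (q_2, bab, $)
  read b, top $: go to q_2, push W$ → (q_2, ab, W$)
  read a, top W: go to q_0, push ε → (q_0, b, $)
  read b, top $: go to q_1, push W$ → (q_1, ε, W$)
All input consumed; stack is W$, not empty, and no further ε-move applies.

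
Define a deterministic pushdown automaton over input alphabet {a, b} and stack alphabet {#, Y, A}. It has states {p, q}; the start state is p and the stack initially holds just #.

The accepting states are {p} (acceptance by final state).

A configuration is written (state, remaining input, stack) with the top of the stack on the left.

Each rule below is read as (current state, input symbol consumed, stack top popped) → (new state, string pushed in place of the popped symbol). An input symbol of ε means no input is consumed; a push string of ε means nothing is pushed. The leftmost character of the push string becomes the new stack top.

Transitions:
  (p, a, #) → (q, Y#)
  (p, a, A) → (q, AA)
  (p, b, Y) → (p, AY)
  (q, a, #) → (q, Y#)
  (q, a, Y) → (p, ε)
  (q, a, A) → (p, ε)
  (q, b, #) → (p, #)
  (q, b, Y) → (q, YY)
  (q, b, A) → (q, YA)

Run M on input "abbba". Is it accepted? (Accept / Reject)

Accept

(p, abbba, #) ⊢ (q, bbba, Y#) ⊢ (q, bba, YY#) ⊢ (q, ba, YYY#) ⊢ (q, a, YYYY#) ⊢ (p, ε, YYY#)
All input consumed; state p ∈ F.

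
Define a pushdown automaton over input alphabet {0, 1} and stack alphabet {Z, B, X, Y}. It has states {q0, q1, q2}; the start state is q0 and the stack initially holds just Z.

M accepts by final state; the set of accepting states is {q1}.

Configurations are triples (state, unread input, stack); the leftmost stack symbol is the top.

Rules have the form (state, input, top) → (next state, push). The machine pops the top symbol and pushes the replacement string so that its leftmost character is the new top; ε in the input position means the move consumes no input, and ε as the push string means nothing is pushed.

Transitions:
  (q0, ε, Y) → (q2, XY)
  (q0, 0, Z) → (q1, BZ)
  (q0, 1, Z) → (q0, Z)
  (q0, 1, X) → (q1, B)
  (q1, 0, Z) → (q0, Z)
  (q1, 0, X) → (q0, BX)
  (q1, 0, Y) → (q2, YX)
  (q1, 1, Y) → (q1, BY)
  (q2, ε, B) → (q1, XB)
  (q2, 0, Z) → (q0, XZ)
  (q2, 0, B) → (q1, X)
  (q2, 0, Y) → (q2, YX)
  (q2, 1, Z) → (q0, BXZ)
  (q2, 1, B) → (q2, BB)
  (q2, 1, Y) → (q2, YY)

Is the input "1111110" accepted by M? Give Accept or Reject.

Accept

One accepting computation: (q0, 1111110, Z) ⊢ (q0, 111110, Z) ⊢ (q0, 11110, Z) ⊢ (q0, 1110, Z) ⊢ (q0, 110, Z) ⊢ (q0, 10, Z) ⊢ (q0, 0, Z) ⊢ (q1, ε, BZ)
All input consumed and state q1 ∈ F.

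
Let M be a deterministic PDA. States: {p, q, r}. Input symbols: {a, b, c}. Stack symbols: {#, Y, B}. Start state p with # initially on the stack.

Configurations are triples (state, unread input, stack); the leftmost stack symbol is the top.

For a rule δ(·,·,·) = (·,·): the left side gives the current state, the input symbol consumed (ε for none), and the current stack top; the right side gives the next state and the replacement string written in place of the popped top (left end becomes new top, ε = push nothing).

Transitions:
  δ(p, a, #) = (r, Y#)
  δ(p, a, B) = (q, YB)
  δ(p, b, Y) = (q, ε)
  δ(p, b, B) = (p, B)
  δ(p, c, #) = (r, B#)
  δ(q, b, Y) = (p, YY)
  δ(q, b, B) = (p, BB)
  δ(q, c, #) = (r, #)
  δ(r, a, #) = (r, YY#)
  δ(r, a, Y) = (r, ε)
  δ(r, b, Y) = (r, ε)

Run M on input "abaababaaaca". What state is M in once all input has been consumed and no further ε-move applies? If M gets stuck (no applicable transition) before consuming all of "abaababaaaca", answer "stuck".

stuck

(p, abaababaaaca, #)
  read a, top #: go to r, push Y# → (r, baababaaaca, Y#)
  read b, top Y: go to r, push ε → (r, aababaaaca, #)
  read a, top #: go to r, push YY# → (r, ababaaaca, YY#)
  read a, top Y: go to r, push ε → (r, babaaaca, Y#)
  read b, top Y: go to r, push ε → (r, abaaaca, #)
  read a, top #: go to r, push YY# → (r, baaaca, YY#)
  read b, top Y: go to r, push ε → (r, aaaca, Y#)
  read a, top Y: go to r, push ε → (r, aaca, #)
  read a, top #: go to r, push YY# → (r, aca, YY#)
  read a, top Y: go to r, push ε → (r, ca, Y#)
No transition for (r, c, top Y); M blocks with input ca remaining.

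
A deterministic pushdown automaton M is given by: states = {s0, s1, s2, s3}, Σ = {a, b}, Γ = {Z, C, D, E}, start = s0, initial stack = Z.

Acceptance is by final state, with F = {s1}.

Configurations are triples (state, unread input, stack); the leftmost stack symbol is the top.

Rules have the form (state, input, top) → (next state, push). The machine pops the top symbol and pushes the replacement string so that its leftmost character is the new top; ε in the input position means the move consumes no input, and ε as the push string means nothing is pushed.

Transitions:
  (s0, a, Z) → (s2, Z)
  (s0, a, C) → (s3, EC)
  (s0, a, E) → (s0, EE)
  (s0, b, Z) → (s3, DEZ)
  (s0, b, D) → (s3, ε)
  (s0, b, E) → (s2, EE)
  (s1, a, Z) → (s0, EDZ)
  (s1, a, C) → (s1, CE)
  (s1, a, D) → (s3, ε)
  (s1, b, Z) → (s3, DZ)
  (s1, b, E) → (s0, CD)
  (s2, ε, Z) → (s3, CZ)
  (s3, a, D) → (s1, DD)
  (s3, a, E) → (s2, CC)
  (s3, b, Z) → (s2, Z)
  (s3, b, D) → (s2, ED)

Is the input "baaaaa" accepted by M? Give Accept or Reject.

Accept

(s0, baaaaa, Z)
  read b, top Z: go to s3, push DEZ → (s3, aaaaa, DEZ)
  read a, top D: go to s1, push DD → (s1, aaaa, DDEZ)
  read a, top D: go to s3, push ε → (s3, aaa, DEZ)
  read a, top D: go to s1, push DD → (s1, aa, DDEZ)
  read a, top D: go to s3, push ε → (s3, a, DEZ)
  read a, top D: go to s1, push DD → (s1, ε, DDEZ)
All input consumed; state s1 ∈ F.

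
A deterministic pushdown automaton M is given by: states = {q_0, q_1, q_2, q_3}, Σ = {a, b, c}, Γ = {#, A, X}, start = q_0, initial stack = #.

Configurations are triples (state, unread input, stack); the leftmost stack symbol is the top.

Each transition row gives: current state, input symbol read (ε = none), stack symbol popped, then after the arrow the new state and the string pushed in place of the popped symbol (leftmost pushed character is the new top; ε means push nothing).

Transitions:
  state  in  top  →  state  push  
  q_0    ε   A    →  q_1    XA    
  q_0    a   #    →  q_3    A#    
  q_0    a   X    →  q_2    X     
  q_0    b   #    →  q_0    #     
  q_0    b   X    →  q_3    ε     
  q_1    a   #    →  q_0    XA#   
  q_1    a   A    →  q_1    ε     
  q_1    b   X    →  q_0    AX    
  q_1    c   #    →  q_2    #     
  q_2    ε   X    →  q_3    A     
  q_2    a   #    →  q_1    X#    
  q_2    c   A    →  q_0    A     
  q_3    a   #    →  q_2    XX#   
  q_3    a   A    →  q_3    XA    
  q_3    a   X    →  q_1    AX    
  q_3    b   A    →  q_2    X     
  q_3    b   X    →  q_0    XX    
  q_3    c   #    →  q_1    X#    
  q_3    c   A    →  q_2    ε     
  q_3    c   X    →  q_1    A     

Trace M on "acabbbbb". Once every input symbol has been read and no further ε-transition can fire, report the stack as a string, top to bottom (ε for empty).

(q_0, acabbbbb, #)
  read a, top #: go to q_3, push A# → (q_3, cabbbbb, A#)
  read c, top A: go to q_2, push ε → (q_2, abbbbb, #)
  read a, top #: go to q_1, push X# → (q_1, bbbbb, X#)
  read b, top X: go to q_0, push AX → (q_0, bbbb, AX#)
  ε-move, top A: go to q_1, push XA → (q_1, bbbb, XAX#)
  read b, top X: go to q_0, push AX → (q_0, bbb, AXAX#)
  ε-move, top A: go to q_1, push XA → (q_1, bbb, XAXAX#)
  read b, top X: go to q_0, push AX → (q_0, bb, AXAXAX#)
  ε-move, top A: go to q_1, push XA → (q_1, bb, XAXAXAX#)
  read b, top X: go to q_0, push AX → (q_0, b, AXAXAXAX#)
  ε-move, top A: go to q_1, push XA → (q_1, b, XAXAXAXAX#)
  read b, top X: go to q_0, push AX → (q_0, ε, AXAXAXAXAX#)
  ε-move, top A: go to q_1, push XA → (q_1, ε, XAXAXAXAXAX#)
All input consumed in state q_1 with stack XAXAXAXAXAX#.

XAXAXAXAXAX#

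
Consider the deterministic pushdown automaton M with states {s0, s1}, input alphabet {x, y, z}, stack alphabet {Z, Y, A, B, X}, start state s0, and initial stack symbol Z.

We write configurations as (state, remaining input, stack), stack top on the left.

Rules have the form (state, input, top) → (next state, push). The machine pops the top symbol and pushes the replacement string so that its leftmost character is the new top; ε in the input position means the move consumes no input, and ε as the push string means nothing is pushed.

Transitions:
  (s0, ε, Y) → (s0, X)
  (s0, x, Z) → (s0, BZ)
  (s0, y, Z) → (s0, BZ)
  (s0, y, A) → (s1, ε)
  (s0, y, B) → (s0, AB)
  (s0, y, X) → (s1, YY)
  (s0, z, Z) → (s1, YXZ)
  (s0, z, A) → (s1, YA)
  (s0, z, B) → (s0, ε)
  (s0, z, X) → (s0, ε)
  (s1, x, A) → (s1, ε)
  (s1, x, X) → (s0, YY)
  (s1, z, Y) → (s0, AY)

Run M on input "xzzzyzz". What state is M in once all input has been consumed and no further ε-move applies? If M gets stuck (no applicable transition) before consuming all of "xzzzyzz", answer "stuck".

s1

(s0, xzzzyzz, Z)
  read x, top Z: go to s0, push BZ → (s0, zzzyzz, BZ)
  read z, top B: go to s0, push ε → (s0, zzyzz, Z)
  read z, top Z: go to s1, push YXZ → (s1, zyzz, YXZ)
  read z, top Y: go to s0, push AY → (s0, yzz, AYXZ)
  read y, top A: go to s1, push ε → (s1, zz, YXZ)
  read z, top Y: go to s0, push AY → (s0, z, AYXZ)
  read z, top A: go to s1, push YA → (s1, ε, YAYXZ)
All input consumed; M is in state s1.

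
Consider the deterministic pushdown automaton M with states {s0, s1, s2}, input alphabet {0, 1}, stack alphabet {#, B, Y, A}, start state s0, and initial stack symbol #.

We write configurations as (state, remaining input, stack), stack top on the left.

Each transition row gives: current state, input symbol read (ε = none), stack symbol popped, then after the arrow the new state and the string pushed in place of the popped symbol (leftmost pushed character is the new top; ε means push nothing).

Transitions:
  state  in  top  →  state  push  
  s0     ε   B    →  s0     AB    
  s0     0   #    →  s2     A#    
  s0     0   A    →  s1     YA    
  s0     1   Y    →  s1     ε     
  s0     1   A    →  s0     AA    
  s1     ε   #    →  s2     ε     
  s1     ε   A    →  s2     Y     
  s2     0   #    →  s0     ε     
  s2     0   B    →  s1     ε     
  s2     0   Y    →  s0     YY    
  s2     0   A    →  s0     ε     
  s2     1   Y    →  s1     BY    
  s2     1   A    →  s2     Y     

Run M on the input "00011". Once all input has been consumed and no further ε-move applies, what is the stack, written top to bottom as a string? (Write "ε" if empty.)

(s0, 00011, #)
  read 0, top #: go to s2, push A# → (s2, 0011, A#)
  read 0, top A: go to s0, push ε → (s0, 011, #)
  read 0, top #: go to s2, push A# → (s2, 11, A#)
  read 1, top A: go to s2, push Y → (s2, 1, Y#)
  read 1, top Y: go to s1, push BY → (s1, ε, BY#)
All input consumed in state s1 with stack BY#.

BY#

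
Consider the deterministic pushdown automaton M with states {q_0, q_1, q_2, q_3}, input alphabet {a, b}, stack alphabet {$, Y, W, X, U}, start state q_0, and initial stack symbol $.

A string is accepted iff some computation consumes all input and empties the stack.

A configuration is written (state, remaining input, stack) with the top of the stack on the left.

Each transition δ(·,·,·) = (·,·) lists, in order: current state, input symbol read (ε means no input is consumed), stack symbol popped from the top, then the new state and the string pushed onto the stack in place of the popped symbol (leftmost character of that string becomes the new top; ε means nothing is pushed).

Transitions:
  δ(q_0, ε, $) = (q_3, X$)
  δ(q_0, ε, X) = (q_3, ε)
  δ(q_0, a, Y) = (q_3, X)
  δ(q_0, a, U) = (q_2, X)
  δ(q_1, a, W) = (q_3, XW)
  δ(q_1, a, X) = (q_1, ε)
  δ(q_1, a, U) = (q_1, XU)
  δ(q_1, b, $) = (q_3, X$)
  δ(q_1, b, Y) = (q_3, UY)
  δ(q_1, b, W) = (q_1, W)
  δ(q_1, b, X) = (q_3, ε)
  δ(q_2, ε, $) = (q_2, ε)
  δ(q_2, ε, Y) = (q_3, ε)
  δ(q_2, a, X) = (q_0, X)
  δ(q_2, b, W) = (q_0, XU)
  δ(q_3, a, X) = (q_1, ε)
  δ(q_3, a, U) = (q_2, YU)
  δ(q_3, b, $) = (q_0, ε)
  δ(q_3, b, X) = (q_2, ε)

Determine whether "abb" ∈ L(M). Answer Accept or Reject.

Accept

(q_0, abb, $) ⊢ (q_3, abb, X$) ⊢ (q_1, bb, $) ⊢ (q_3, b, X$) ⊢ (q_2, ε, $) ⊢ (q_2, ε, ε)
All input consumed and the stack is empty.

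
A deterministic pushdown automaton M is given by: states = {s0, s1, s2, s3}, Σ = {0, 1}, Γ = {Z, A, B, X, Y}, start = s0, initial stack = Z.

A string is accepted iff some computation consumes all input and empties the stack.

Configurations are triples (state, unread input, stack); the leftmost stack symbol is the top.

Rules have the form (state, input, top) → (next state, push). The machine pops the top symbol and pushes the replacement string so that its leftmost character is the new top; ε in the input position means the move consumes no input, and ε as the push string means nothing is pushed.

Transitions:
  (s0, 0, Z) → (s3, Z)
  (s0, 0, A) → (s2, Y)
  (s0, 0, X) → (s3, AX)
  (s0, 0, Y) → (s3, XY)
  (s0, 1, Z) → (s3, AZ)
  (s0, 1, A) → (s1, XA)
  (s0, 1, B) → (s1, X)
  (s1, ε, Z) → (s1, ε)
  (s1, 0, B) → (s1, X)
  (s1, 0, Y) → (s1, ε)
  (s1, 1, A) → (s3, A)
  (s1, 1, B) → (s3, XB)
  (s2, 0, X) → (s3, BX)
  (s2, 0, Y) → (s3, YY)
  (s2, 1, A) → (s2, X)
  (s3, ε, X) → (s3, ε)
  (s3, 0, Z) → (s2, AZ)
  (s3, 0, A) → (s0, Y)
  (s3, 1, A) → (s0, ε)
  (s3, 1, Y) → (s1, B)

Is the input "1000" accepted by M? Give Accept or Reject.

Reject

(s0, 1000, Z)
  read 1, top Z: go to s3, push AZ → (s3, 000, AZ)
  read 0, top A: go to s0, push Y → (s0, 00, YZ)
  read 0, top Y: go to s3, push XY → (s3, 0, XYZ)
  ε-move, top X: go to s3, push ε → (s3, 0, YZ)
No transition applies at (s3, 0, YZ); input not fully consumed.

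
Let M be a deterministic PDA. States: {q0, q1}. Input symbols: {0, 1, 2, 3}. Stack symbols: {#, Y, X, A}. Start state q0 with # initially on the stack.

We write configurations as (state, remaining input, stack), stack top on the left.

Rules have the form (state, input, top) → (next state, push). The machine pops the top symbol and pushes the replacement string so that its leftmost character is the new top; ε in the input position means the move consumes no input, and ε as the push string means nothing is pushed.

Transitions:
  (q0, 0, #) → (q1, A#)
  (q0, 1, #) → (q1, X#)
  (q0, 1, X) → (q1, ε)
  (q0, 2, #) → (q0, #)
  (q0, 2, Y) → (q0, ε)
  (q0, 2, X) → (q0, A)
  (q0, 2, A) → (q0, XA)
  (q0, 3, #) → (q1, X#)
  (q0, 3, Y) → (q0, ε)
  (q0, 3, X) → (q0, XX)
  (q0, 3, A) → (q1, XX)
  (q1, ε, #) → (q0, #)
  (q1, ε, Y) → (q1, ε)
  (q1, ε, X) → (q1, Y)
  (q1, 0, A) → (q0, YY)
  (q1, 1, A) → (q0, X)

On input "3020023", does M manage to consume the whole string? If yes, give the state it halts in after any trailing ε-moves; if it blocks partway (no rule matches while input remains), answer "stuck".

stuck

(q0, 3020023, #) ⊢ (q1, 020023, X#) ⊢ (q1, 020023, Y#) ⊢ (q1, 020023, #) ⊢ (q0, 020023, #) ⊢ (q1, 20023, A#)
No transition for (q1, 2, top A); M blocks with input 20023 remaining.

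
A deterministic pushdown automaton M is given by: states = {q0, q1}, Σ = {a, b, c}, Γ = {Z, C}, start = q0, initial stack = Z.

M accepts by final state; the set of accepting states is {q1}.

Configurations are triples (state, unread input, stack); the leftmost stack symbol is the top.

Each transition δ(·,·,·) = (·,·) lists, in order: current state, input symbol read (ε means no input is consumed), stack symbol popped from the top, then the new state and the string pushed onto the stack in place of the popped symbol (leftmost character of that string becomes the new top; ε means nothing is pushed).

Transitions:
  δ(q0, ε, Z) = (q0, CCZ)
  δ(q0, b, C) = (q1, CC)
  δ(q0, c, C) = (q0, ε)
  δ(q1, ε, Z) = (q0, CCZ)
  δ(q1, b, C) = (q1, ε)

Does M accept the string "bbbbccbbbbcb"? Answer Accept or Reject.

(q0, bbbbccbbbbcb, Z) ⊢ (q0, bbbbccbbbbcb, CCZ) ⊢ (q1, bbbccbbbbcb, CCCZ) ⊢ (q1, bbccbbbbcb, CCZ) ⊢ (q1, bccbbbbcb, CZ) ⊢ (q1, ccbbbbcb, Z) ⊢ (q0, ccbbbbcb, CCZ) ⊢ (q0, cbbbbcb, CZ) ⊢ (q0, bbbbcb, Z) ⊢ (q0, bbbbcb, CCZ) ⊢ (q1, bbbcb, CCCZ) ⊢ (q1, bbcb, CCZ) ⊢ (q1, bcb, CZ) ⊢ (q1, cb, Z) ⊢ (q0, cb, CCZ) ⊢ (q0, b, CZ) ⊢ (q1, ε, CCZ)
All input consumed; state q1 ∈ F.

Accept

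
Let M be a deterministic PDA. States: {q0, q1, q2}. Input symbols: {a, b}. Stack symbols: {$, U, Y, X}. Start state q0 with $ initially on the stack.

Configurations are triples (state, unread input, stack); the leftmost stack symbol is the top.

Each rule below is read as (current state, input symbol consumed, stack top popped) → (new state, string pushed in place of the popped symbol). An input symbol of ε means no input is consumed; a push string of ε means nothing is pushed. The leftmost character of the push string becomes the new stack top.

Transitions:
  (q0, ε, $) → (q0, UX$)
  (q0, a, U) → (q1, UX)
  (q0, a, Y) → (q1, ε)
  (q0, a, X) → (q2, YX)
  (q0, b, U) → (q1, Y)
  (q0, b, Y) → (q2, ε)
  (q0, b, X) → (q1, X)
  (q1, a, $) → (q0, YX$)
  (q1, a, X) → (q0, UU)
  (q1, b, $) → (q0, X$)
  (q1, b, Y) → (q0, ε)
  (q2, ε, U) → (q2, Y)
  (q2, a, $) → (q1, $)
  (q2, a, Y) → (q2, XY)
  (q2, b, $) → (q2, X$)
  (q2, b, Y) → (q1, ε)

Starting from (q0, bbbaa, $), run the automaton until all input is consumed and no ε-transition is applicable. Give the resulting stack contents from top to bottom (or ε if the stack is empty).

(q0, bbbaa, $) ⊢ (q0, bbbaa, UX$) ⊢ (q1, bbaa, YX$) ⊢ (q0, baa, X$) ⊢ (q1, aa, X$) ⊢ (q0, a, UU$) ⊢ (q1, ε, UXU$)
All input consumed in state q1 with stack UXU$.

UXU$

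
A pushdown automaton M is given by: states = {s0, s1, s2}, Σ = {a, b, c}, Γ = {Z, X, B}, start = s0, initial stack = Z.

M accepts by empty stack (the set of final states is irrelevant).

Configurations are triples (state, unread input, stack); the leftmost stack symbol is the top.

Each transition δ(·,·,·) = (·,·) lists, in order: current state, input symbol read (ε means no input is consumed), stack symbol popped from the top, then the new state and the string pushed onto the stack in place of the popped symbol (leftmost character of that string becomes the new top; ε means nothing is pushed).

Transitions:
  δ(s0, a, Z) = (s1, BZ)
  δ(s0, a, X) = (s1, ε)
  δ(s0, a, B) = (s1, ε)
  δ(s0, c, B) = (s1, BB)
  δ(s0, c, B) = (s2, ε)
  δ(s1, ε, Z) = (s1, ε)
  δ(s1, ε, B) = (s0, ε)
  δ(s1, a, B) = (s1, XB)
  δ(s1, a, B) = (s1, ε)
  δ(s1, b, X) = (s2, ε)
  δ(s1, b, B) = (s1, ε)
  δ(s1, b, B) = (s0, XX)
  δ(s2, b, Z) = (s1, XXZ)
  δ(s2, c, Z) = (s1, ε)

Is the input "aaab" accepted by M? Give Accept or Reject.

One accepting computation: (s0, aaab, Z) ⊢ (s1, aab, BZ) ⊢ (s0, aab, Z) ⊢ (s1, ab, BZ) ⊢ (s0, ab, Z) ⊢ (s1, b, BZ) ⊢ (s1, ε, Z) ⊢ (s1, ε, ε)
All input consumed and the stack is empty.

Accept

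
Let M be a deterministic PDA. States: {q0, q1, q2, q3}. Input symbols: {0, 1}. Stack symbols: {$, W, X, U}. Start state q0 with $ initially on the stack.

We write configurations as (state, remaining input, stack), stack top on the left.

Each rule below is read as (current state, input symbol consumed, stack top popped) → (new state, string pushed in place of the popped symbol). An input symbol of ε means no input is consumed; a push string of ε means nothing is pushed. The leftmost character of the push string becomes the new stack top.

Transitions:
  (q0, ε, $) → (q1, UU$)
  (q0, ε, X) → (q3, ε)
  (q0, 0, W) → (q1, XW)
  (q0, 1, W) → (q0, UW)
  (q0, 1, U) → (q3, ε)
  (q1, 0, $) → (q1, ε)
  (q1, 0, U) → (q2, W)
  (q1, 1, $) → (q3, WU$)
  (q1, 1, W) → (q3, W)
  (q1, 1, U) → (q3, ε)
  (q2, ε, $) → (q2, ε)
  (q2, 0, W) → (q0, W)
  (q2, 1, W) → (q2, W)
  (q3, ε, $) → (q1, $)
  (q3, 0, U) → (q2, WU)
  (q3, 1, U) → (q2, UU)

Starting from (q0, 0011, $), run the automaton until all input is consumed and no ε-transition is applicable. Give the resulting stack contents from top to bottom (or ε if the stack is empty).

(q0, 0011, $) ⊢ (q1, 0011, UU$) ⊢ (q2, 011, WU$) ⊢ (q0, 11, WU$) ⊢ (q0, 1, UWU$) ⊢ (q3, ε, WU$)
All input consumed in state q3 with stack WU$.

WU$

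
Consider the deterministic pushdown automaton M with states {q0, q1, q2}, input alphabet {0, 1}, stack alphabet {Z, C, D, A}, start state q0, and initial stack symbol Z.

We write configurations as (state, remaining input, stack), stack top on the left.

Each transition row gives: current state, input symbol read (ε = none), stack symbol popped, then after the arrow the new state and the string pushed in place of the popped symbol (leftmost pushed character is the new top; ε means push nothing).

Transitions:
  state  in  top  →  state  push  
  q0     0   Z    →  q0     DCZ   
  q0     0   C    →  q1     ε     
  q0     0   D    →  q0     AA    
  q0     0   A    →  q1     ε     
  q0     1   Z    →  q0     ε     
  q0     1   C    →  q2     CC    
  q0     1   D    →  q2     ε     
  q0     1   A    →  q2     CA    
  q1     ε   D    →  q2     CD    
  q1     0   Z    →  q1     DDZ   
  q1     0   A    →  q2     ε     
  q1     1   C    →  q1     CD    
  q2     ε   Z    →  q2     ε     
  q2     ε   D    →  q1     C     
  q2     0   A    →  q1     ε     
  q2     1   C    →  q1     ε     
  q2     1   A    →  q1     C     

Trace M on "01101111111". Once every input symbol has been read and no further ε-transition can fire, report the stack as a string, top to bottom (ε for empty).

CDDZ

(q0, 01101111111, Z) ⊢ (q0, 1101111111, DCZ) ⊢ (q2, 101111111, CZ) ⊢ (q1, 01111111, Z) ⊢ (q1, 1111111, DDZ) ⊢ (q2, 1111111, CDDZ) ⊢ (q1, 111111, DDZ) ⊢ (q2, 111111, CDDZ) ⊢ (q1, 11111, DDZ) ⊢ (q2, 11111, CDDZ) ⊢ (q1, 1111, DDZ) ⊢ (q2, 1111, CDDZ) ⊢ (q1, 111, DDZ) ⊢ (q2, 111, CDDZ) ⊢ (q1, 11, DDZ) ⊢ (q2, 11, CDDZ) ⊢ (q1, 1, DDZ) ⊢ (q2, 1, CDDZ) ⊢ (q1, ε, DDZ) ⊢ (q2, ε, CDDZ)
All input consumed in state q2 with stack CDDZ.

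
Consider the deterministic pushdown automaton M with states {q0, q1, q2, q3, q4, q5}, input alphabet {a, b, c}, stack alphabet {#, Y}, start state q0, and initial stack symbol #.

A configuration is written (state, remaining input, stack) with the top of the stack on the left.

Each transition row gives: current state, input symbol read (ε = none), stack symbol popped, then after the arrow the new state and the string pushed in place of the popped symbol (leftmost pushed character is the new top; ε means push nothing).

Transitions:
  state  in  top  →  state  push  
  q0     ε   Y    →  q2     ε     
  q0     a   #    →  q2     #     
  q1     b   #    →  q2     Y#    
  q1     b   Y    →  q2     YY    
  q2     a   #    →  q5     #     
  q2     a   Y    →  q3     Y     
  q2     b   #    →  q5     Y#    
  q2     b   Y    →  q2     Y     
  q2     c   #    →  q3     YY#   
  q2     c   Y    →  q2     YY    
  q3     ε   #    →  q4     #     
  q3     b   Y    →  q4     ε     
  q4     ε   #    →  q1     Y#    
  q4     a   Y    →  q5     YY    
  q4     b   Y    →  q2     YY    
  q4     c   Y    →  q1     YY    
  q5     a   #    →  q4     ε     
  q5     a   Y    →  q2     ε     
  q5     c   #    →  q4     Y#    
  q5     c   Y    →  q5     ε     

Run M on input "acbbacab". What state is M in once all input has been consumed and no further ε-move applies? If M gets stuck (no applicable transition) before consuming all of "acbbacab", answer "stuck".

stuck

(q0, acbbacab, #) ⊢ (q2, cbbacab, #) ⊢ (q3, bbacab, YY#) ⊢ (q4, bacab, Y#) ⊢ (q2, acab, YY#) ⊢ (q3, cab, YY#)
No transition for (q3, c, top Y); M blocks with input cab remaining.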